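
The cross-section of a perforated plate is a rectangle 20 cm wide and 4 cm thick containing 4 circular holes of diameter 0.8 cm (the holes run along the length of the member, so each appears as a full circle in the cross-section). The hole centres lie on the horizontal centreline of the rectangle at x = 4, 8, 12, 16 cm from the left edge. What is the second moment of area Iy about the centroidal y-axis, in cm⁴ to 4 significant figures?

Break the section into simple shapes (no overlaps), measuring from the bottom-left corner of the bounding box.
Plate: 20 × 4, A = 80 cm², x = 10 cm, Ī = 2666.67 cm⁴.
Hole 1 (subtracted): ⌀0.8, A = 0.502655 cm², x = 4 cm, Ī = 0.0201062 cm⁴.
Hole 2 (subtracted): ⌀0.8, A = 0.502655 cm², x = 8 cm, Ī = 0.0201062 cm⁴.
Hole 3 (subtracted): ⌀0.8, A = 0.502655 cm², x = 12 cm, Ī = 0.0201062 cm⁴.
Hole 4 (subtracted): ⌀0.8, A = 0.502655 cm², x = 16 cm, Ī = 0.0201062 cm⁴.
By symmetry the centroid is at mid-width, x̄ = 10 cm.
Transfer each piece to the centroidal y-axis using Ī + A·d² with d = x − 10:
  plate: d = 0 cm → contributes +2666.67 cm⁴
  hole 1: d = -6 cm → contributes −18.1157 cm⁴
  hole 2: d = -2 cm → contributes −2.03073 cm⁴
  hole 3: d = 2 cm → contributes −2.03073 cm⁴
  hole 4: d = 6 cm → contributes −18.1157 cm⁴
Total I = 2626.37 cm⁴.

Iy ≈ 2626 cm⁴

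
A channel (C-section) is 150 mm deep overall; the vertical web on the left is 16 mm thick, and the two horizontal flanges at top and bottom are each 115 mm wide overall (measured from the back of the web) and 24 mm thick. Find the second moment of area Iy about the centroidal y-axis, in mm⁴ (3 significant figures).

Iy ≈ 9.20 × 10⁶ mm⁴

Break the section into simple shapes (no overlaps), measuring from the bottom-left corner of the bounding box.
Web: 16 × 150, A = 2 400 mm², x = 8 mm, Ī = 51 200 mm⁴.
Top flange (beyond web): 99 × 24, A = 2 376 mm², x = 65.5 mm, Ī = 1 940 598 mm⁴.
Bottom flange (beyond web): 99 × 24, A = 2 376 mm², x = 65.5 mm, Ī = 1 940 598 mm⁴.
Centroid: x̄ = ΣA·x / ΣA = 46.205 mm.
Transfer each piece to the centroidal y-axis using Ī + A·d² with d = x − 46.205:
  web: d = -38.205 mm → contributes +3 554 237 mm⁴
  top flange (beyond web): d = 19.295 mm → contributes +2 825 203 mm⁴
  bottom flange (beyond web): d = 19.295 mm → contributes +2 825 203 mm⁴
Total I = 9 204 644 mm⁴.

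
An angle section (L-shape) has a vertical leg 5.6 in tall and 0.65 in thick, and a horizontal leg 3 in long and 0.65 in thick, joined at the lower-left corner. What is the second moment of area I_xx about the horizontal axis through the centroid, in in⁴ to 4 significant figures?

I_xx ≈ 16.16 in⁴

Treat the section as a set of non-overlapping primitives; coordinates are from the bounding-box lower-left.
Vertical leg: 0.65 × 5.6, A = 3.64 in², y = 2.8 in, Ī = 9.51253 in⁴.
Horizontal leg (remainder): 2.35 × 0.65, A = 1.5275 in², y = 0.325 in, Ī = 0.0537807 in⁴.
Centroid: ȳ = ΣA·y / ΣA = 2.0684 in.
Transfer each piece to the horizontal axis through the centroid using Ī + A·d² with d = y − 2.0684:
  vertical leg: d = 0.731604 in → contributes +11.4608 in⁴
  horizontal leg (remainder): d = -1.7434 in → contributes +4.69651 in⁴
Total I = 16.1573 in⁴.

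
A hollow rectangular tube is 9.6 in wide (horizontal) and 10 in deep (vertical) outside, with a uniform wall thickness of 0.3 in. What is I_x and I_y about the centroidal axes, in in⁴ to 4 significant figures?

I_x ≈ 177.1 in⁴, I_y ≈ 166.2 in⁴

Treat the section as a set of non-overlapping primitives; coordinates are from the bounding-box lower-left.
Outer rectangle: 9.6 × 10, A = 96 in², y = 5 in, Ī = 800 in⁴.
Inner void (subtracted): 9 × 9.4, A = 84.6 in², y = 5 in, Ī = 622.938 in⁴.
By symmetry the centroid is at mid-height, ȳ = 5 in.
All pieces are centred on the centroidal x-axis, so I = ΣĪ (holes subtracted) = 177.062 in⁴.
Repeating about the centroidal y-axis gives I_y = 166.23 in⁴.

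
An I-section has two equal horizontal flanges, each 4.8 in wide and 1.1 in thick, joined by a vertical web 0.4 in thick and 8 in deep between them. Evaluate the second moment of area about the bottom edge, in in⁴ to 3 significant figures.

Split into non-overlapping primitives; take the origin at the lower-left of the bounding box.
Bottom flange: 4.8 × 1.1, A = 5.28 in², y = 0.55 in, Ī = 0.5324 in⁴.
Web: 0.4 × 8, A = 3.2 in², y = 5.1 in, Ī = 17.067 in⁴.
Top flange: 4.8 × 1.1, A = 5.28 in², y = 9.65 in, Ī = 0.5324 in⁴.
Transfer each piece to a horizontal axis along the bottom face using Ī + A·d² with d = y − 0:
  bottom flange: d = 0.55 in → contributes +2.1296 in⁴
  web: d = 5.1 in → contributes +100.3 in⁴
  top flange: d = 9.65 in → contributes +492.22 in⁴
Total I = 594.65 in⁴.

I_base ≈ 595 in⁴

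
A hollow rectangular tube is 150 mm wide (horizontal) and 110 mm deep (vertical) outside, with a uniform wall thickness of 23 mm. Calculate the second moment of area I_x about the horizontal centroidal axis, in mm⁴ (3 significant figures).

Break the section into simple shapes (no overlaps), measuring from the bottom-left corner of the bounding box.
Outer rectangle: 150 × 110, A = 16 500 mm², y = 55 mm, Ī = 16 637 500 mm⁴.
Inner void (subtracted): 104 × 64, A = 6 656 mm², y = 55 mm, Ī = 2 271 915 mm⁴.
By symmetry the centroid is at mid-height, ȳ = 55 mm.
All pieces are centred on the horizontal centroidal axis, so I = ΣĪ (holes subtracted) = 14 365 585 mm⁴.

I_x ≈ 1.44 × 10⁷ mm⁴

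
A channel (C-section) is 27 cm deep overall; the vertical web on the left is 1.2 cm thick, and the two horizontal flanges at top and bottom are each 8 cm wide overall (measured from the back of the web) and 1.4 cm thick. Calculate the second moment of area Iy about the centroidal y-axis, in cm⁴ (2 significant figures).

Iy ≈ 270 cm⁴

Break the section into simple shapes (no overlaps), measuring from the bottom-left corner of the bounding box.
Web: 1.2 × 27, A = 32.4 cm², x = 0.6 cm, Ī = 3.888 cm⁴.
Top flange (beyond web): 6.8 × 1.4, A = 9.52 cm², x = 4.6 cm, Ī = 36.68 cm⁴.
Bottom flange (beyond web): 6.8 × 1.4, A = 9.52 cm², x = 4.6 cm, Ī = 36.68 cm⁴.
Centroid: x̄ = ΣA·x / ΣA = 2.081 cm.
Transfer each piece to the centroidal y-axis using Ī + A·d² with d = x − 2.081:
  web: d = -1.481 cm → contributes +74.91 cm⁴
  top flange (beyond web): d = 2.519 cm → contributes +97.11 cm⁴
  bottom flange (beyond web): d = 2.519 cm → contributes +97.11 cm⁴
Total I = 269.1 cm⁴.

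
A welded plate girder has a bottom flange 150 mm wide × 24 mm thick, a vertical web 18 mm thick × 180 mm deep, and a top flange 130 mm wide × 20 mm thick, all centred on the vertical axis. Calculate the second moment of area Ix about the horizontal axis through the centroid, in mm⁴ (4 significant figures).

Ix ≈ 7.124 × 10⁷ mm⁴

Decompose the section into non-overlapping parts with the origin at the bottom-left of its bounding rectangle.
Bottom plate: 150 × 24, A = 3 600 mm², y = 12 mm, Ī = 172 800 mm⁴.
Web plate: 18 × 180, A = 3 240 mm², y = 114 mm, Ī = 8 748 000 mm⁴.
Top plate: 130 × 20, A = 2 600 mm², y = 214 mm, Ī = 86666.7 mm⁴.
Centroid: ȳ = ΣA·y / ΣA = 102.644 mm.
Transfer each piece to the horizontal axis through the centroid using Ī + A·d² with d = y − 102.644:
  bottom plate: d = -90.6441 mm → contributes +29 751 649 mm⁴
  web plate: d = 11.3559 mm → contributes +9 165 821 mm⁴
  top plate: d = 111.356 mm → contributes +32 327 040 mm⁴
Total I = 71 244 511 mm⁴.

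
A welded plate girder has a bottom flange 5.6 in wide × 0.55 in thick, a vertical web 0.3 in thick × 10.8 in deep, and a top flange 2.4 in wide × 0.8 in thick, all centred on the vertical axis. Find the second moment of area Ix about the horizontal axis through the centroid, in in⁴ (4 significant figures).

Ix ≈ 190.6 in⁴

Break the section into simple shapes (no overlaps), measuring from the bottom-left corner of the bounding box.
Bottom plate: 5.6 × 0.55, A = 3.08 in², y = 0.275 in, Ī = 0.0776417 in⁴.
Web plate: 0.3 × 10.8, A = 3.24 in², y = 5.95 in, Ī = 31.4928 in⁴.
Top plate: 2.4 × 0.8, A = 1.92 in², y = 11.75 in, Ī = 0.1024 in⁴.
Centroid: ȳ = ΣA·y / ΣA = 5.18022 in.
Transfer each piece to the horizontal axis through the centroid using Ī + A·d² with d = y − 5.18022:
  bottom plate: d = -4.90522 in → contributes +74.186 in⁴
  web plate: d = 0.769782 in → contributes +33.4127 in⁴
  top plate: d = 6.56978 in → contributes +82.9735 in⁴
Total I = 190.572 in⁴.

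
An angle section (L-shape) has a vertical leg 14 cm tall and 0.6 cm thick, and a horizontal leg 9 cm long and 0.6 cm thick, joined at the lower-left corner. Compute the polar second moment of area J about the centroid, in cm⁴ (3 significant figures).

J ≈ 372 cm⁴

Decompose the section into non-overlapping parts with the origin at the bottom-left of its bounding rectangle.
Vertical leg: 0.6 × 14, A = 8.4 cm², y = 7 cm, Ī = 137.2 cm⁴.
Horizontal leg (remainder): 8.4 × 0.6, A = 5.04 cm², y = 0.3 cm, Ī = 0.1512 cm⁴.
Centroid: ȳ = ΣA·y / ΣA = 4.4875 cm.
Transfer each piece to the centroidal x-axis using Ī + A·d² with d = y − 4.4875:
  vertical leg: d = 2.5125 cm → contributes +190.23 cm⁴
  horizontal leg (remainder): d = -4.1875 cm → contributes +88.528 cm⁴
Total I = 278.75 cm⁴.
For the y-axis: x̄ = 1.9875 cm.
Repeating about the centroidal y-axis gives I_y = 93.675 cm⁴.
Polar second moment: J = I_x + I_y = 372.43 cm⁴.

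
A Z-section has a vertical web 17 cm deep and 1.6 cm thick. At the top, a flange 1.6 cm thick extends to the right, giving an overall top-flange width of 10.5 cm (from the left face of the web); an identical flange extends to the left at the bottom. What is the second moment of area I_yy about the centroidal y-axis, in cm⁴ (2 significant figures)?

I_yy ≈ 980 cm⁴

Treat the section as a set of non-overlapping primitives; coordinates are from the bounding-box lower-left.
Web: 1.6 × 17, A = 27.2 cm², x = 9.7 cm, Ī = 5.803 cm⁴.
Top flange (beyond web): 8.9 × 1.6, A = 14.24 cm², x = 14.95 cm, Ī = 94 cm⁴.
Bottom flange (beyond web): 8.9 × 1.6, A = 14.24 cm², x = 4.45 cm, Ī = 94 cm⁴.
Centroid: x̄ = ΣA·x / ΣA = 9.7 cm.
Transfer each piece to the centroidal y-axis using Ī + A·d² with d = x − 9.7:
  web: d = 0 cm → contributes +5.803 cm⁴
  top flange (beyond web): d = 5.25 cm → contributes +486.5 cm⁴
  bottom flange (beyond web): d = -5.25 cm → contributes +486.5 cm⁴
Total I = 978.8 cm⁴.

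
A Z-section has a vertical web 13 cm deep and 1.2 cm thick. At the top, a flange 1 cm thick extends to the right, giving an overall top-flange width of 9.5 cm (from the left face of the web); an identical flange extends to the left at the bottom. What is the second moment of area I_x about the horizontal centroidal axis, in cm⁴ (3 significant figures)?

I_x ≈ 819 cm⁴

Decompose the section into non-overlapping parts with the origin at the bottom-left of its bounding rectangle.
Web: 1.2 × 13, A = 15.6 cm², y = 6.5 cm, Ī = 219.7 cm⁴.
Top flange (beyond web): 8.3 × 1, A = 8.3 cm², y = 12.5 cm, Ī = 0.69167 cm⁴.
Bottom flange (beyond web): 8.3 × 1, A = 8.3 cm², y = 0.5 cm, Ī = 0.69167 cm⁴.
Centroid: ȳ = ΣA·y / ΣA = 6.5 cm.
Transfer each piece to the horizontal centroidal axis using Ī + A·d² with d = y − 6.5:
  web: d = 0 cm → contributes +219.7 cm⁴
  top flange (beyond web): d = 6 cm → contributes +299.49 cm⁴
  bottom flange (beyond web): d = -6 cm → contributes +299.49 cm⁴
Total I = 818.68 cm⁴.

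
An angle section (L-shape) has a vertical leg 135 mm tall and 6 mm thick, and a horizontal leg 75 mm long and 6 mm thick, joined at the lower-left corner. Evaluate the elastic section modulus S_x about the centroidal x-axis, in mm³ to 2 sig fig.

S_x ≈ 2.7 × 10⁴ mm³

Split into non-overlapping primitives; take the origin at the lower-left of the bounding box.
Vertical leg: 6 × 135, A = 810 mm², y = 67.5 mm, Ī = 1 230 188 mm⁴.
Horizontal leg (remainder): 69 × 6, A = 414 mm², y = 3 mm, Ī = 1 242 mm⁴.
Centroid: ȳ = ΣA·y / ΣA = 45.68 mm.
Transfer each piece to the centroidal x-axis using Ī + A·d² with d = y − 45.68:
  vertical leg: d = 21.82 mm → contributes +1 615 703 mm⁴
  horizontal leg (remainder): d = -42.68 mm → contributes +755 512 mm⁴
Total I = 2 371 216 mm⁴.
Extreme fibre distance c = 89.32 mm; S = I/c = 26 549 mm³.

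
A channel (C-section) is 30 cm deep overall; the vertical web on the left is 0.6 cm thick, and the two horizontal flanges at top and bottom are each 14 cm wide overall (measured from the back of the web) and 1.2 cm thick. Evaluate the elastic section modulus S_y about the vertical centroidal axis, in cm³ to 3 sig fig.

S_y ≈ 114 cm³

Treat the section as a set of non-overlapping primitives; coordinates are from the bounding-box lower-left.
Web: 0.6 × 30, A = 18 cm², x = 0.3 cm, Ī = 0.54 cm⁴.
Top flange (beyond web): 13.4 × 1.2, A = 16.08 cm², x = 7.3 cm, Ī = 240.61 cm⁴.
Bottom flange (beyond web): 13.4 × 1.2, A = 16.08 cm², x = 7.3 cm, Ī = 240.61 cm⁴.
Centroid: x̄ = ΣA·x / ΣA = 4.788 cm.
Transfer each piece to the vertical centroidal axis using Ī + A·d² with d = x − 4.788:
  web: d = -4.488 cm → contributes +363.1 cm⁴
  top flange (beyond web): d = 2.512 cm → contributes +342.07 cm⁴
  bottom flange (beyond web): d = 2.512 cm → contributes +342.07 cm⁴
Total I = 1047.3 cm⁴.
Extreme fibre distance c = 9.212 cm; S = I/c = 113.68 cm³.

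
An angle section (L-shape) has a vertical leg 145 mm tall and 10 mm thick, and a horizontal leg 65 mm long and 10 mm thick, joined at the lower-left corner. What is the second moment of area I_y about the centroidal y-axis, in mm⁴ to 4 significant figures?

Break the section into simple shapes (no overlaps), measuring from the bottom-left corner of the bounding box.
Vertical leg: 10 × 145, A = 1 450 mm², x = 5 mm, Ī = 12083.3 mm⁴.
Horizontal leg (remainder): 55 × 10, A = 550 mm², x = 37.5 mm, Ī = 138 646 mm⁴.
Centroid: x̄ = ΣA·x / ΣA = 13.9375 mm.
Transfer each piece to the centroidal y-axis using Ī + A·d² with d = x − 13.9375:
  vertical leg: d = -8.9375 mm → contributes +127 908 mm⁴
  horizontal leg (remainder): d = 23.5625 mm → contributes +444 001 mm⁴
Total I = 571 909 mm⁴.

I_y ≈ 5.719 × 10⁵ mm⁴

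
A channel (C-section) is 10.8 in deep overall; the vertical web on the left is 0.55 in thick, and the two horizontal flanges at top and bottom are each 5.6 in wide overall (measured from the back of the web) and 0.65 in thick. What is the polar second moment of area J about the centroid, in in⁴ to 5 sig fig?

J ≈ 265.60 in⁴

Break the section into simple shapes (no overlaps), measuring from the bottom-left corner of the bounding box.
Web: 0.55 × 10.8, A = 5.94 in², y = 5.4 in, Ī = 57.7368 in⁴.
Top flange (beyond web): 5.05 × 0.65, A = 3.2825 in², y = 10.475 in, Ī = 0.1155714 in⁴.
Bottom flange (beyond web): 5.05 × 0.65, A = 3.2825 in², y = 0.325 in, Ī = 0.1155714 in⁴.
By symmetry the centroid is at mid-height, ȳ = 5.4 in.
Transfer each piece to the centroidal x-axis using Ī + A·d² with d = y − 5.4:
  web: d = 0 in → contributes +57.7368 in⁴
  top flange (beyond web): d = 5.075 in → contributes +84.65841 in⁴
  bottom flange (beyond web): d = -5.075 in → contributes +84.65841 in⁴
Total I = 227.0536 in⁴.
For the y-axis: x̄ = 1.744972 in.
Repeating about the centroidal y-axis gives I_y = 38.5503 in⁴.
Polar second moment: J = I_x + I_y = 265.6039 in⁴.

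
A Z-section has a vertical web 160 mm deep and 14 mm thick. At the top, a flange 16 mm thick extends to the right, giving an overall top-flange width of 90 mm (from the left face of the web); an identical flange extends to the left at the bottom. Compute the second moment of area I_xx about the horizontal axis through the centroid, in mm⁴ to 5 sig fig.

Split into non-overlapping primitives; take the origin at the lower-left of the bounding box.
Web: 14 × 160, A = 2 240 mm², y = 80 mm, Ī = 4 778 667 mm⁴.
Top flange (beyond web): 76 × 16, A = 1 216 mm², y = 152 mm, Ī = 25941.33 mm⁴.
Bottom flange (beyond web): 76 × 16, A = 1 216 mm², y = 8 mm, Ī = 25941.33 mm⁴.
Centroid: ȳ = ΣA·y / ΣA = 80 mm.
Transfer each piece to the horizontal axis through the centroid using Ī + A·d² with d = y − 80:
  web: d = 0 mm → contributes +4 778 667 mm⁴
  top flange (beyond web): d = 72 mm → contributes +6 329 685 mm⁴
  bottom flange (beyond web): d = -72 mm → contributes +6 329 685 mm⁴
Total I = 17 438 037 mm⁴.

I_xx ≈ 1.7438 × 10⁷ mm⁴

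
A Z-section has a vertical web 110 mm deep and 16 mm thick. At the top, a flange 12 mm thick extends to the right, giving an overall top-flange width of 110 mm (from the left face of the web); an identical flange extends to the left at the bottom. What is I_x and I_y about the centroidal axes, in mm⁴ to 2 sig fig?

Break the section into simple shapes (no overlaps), measuring from the bottom-left corner of the bounding box.
Web: 16 × 110, A = 1 760 mm², y = 55 mm, Ī = 1 774 667 mm⁴.
Top flange (beyond web): 94 × 12, A = 1 128 mm², y = 104 mm, Ī = 13 536 mm⁴.
Bottom flange (beyond web): 94 × 12, A = 1 128 mm², y = 6 mm, Ī = 13 536 mm⁴.
Centroid: ȳ = ΣA·y / ΣA = 55 mm.
Transfer each piece to the centroidal x-axis using Ī + A·d² with d = y − 55:
  web: d = 0 mm → contributes +1 774 667 mm⁴
  top flange (beyond web): d = 49 mm → contributes +2 721 864 mm⁴
  bottom flange (beyond web): d = -49 mm → contributes +2 721 864 mm⁴
Total I = 7 218 395 mm⁴.
For the y-axis: x̄ = 102 mm.
Repeating about the centroidal y-axis gives I_y = 8 523 115 mm⁴.

I_x ≈ 7.2 × 10⁶ mm⁴, I_y ≈ 8.5 × 10⁶ mm⁴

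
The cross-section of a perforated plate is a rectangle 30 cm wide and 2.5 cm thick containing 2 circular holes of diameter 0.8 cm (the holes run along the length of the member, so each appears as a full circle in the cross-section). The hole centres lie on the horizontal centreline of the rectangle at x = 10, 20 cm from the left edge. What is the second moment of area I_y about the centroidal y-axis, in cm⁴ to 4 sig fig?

Decompose the section into non-overlapping parts with the origin at the bottom-left of its bounding rectangle.
Plate: 30 × 2.5, A = 75 cm², x = 15 cm, Ī = 5 625 cm⁴.
Hole 1 (subtracted): ⌀0.8, A = 0.502655 cm², x = 10 cm, Ī = 0.0201062 cm⁴.
Hole 2 (subtracted): ⌀0.8, A = 0.502655 cm², x = 20 cm, Ī = 0.0201062 cm⁴.
By symmetry the centroid is at mid-width, x̄ = 15 cm.
Transfer each piece to the centroidal y-axis using Ī + A·d² with d = x − 15:
  plate: d = 0 cm → contributes +5 625 cm⁴
  hole 1: d = -5 cm → contributes −12.5865 cm⁴
  hole 2: d = 5 cm → contributes −12.5865 cm⁴
Total I = 5599.83 cm⁴.

I_y ≈ 5600 cm⁴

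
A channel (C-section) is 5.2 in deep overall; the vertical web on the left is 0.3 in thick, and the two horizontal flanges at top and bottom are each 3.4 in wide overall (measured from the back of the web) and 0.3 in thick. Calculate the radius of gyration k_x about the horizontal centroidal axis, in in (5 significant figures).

Treat the section as a set of non-overlapping primitives; coordinates are from the bounding-box lower-left.
Web: 0.3 × 5.2, A = 1.56 in², y = 2.6 in, Ī = 3.5152 in⁴.
Top flange (beyond web): 3.1 × 0.3, A = 0.93 in², y = 5.05 in, Ī = 0.006975 in⁴.
Bottom flange (beyond web): 3.1 × 0.3, A = 0.93 in², y = 0.15 in, Ī = 0.006975 in⁴.
By symmetry the centroid is at mid-height, ȳ = 2.6 in.
Transfer each piece to the horizontal centroidal axis using Ī + A·d² with d = y − 2.6:
  web: d = 0 in → contributes +3.5152 in⁴
  top flange (beyond web): d = 2.45 in → contributes +5.5893 in⁴
  bottom flange (beyond web): d = -2.45 in → contributes +5.5893 in⁴
Total I = 14.6938 in⁴.
Radius of gyration: k = √(I/A) = √(14.6938 / 3.42) = 2.072784 in.

k_x ≈ 2.0728 in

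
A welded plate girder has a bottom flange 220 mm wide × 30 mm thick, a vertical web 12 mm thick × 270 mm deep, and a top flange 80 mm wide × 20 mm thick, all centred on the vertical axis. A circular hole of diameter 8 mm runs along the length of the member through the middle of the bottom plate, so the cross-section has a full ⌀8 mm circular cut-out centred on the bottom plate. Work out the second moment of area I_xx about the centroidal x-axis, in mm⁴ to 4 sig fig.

I_xx ≈ 1.518 × 10⁸ mm⁴

Break the section into simple shapes (no overlaps), measuring from the bottom-left corner of the bounding box.
Bottom plate: 220 × 30, A = 6 600 mm², y = 15 mm, Ī = 495 000 mm⁴.
Web plate: 12 × 270, A = 3 240 mm², y = 165 mm, Ī = 19 683 000 mm⁴.
Top plate: 80 × 20, A = 1 600 mm², y = 310 mm, Ī = 53333.3 mm⁴.
Hole (subtracted): ⌀8, A = 50.2655 mm², y = 15 mm, Ī = 201.062 mm⁴.
Centroid: ȳ = ΣA·y / ΣA = 99.1108 mm.
Transfer each piece to the centroidal x-axis using Ī + A·d² with d = y − 99.1108:
  bottom plate: d = -84.1108 mm → contributes +47 187 567 mm⁴
  web plate: d = 65.8892 mm → contributes +33 749 081 mm⁴
  top plate: d = 210.889 mm → contributes +71 212 122 mm⁴
  hole: d = -84.1108 mm → contributes −355 811 mm⁴
Total I = 151 792 959 mm⁴.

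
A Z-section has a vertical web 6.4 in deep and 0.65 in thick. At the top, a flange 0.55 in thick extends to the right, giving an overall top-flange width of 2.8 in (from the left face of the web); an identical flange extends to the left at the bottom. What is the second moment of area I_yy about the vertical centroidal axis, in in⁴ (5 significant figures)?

I_yy ≈ 5.6929 in⁴

Treat the section as a set of non-overlapping primitives; coordinates are from the bounding-box lower-left.
Web: 0.65 × 6.4, A = 4.16 in², x = 2.475 in, Ī = 0.1464667 in⁴.
Top flange (beyond web): 2.15 × 0.55, A = 1.1825 in², x = 3.875 in, Ī = 0.4555089 in⁴.
Bottom flange (beyond web): 2.15 × 0.55, A = 1.1825 in², x = 1.075 in, Ī = 0.4555089 in⁴.
Centroid: x̄ = ΣA·x / ΣA = 2.475 in.
Transfer each piece to the vertical centroidal axis using Ī + A·d² with d = x − 2.475:
  web: d = 0 in → contributes +0.1464667 in⁴
  top flange (beyond web): d = 1.4 in → contributes +2.773209 in⁴
  bottom flange (beyond web): d = -1.4 in → contributes +2.773209 in⁴
Total I = 5.692884 in⁴.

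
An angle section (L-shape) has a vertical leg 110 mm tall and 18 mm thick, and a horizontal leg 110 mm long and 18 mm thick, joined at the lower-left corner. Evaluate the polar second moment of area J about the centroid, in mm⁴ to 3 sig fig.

J ≈ 7.90 × 10⁶ mm⁴

Break the section into simple shapes (no overlaps), measuring from the bottom-left corner of the bounding box.
Vertical leg: 18 × 110, A = 1 980 mm², y = 55 mm, Ī = 1 996 500 mm⁴.
Horizontal leg (remainder): 92 × 18, A = 1 656 mm², y = 9 mm, Ī = 44 712 mm⁴.
Centroid: ȳ = ΣA·y / ΣA = 34.05 mm.
Transfer each piece to the centroidal x-axis using Ī + A·d² with d = y − 34.05:
  vertical leg: d = 20.95 mm → contributes +2 865 568 mm⁴
  horizontal leg (remainder): d = -25.05 mm → contributes +1 083 815 mm⁴
Total I = 3 949 383 mm⁴.
For the y-axis: x̄ = 34.05 mm.
Repeating about the centroidal y-axis gives I_y = 3 949 383 mm⁴.
Polar second moment: J = I_x + I_y = 7 898 766 mm⁴.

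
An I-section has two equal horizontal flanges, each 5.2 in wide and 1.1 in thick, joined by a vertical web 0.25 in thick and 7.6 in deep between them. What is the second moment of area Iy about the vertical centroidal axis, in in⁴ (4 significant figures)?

Iy ≈ 25.79 in⁴

Treat the section as a set of non-overlapping primitives; coordinates are from the bounding-box lower-left.
Bottom flange: 5.2 × 1.1, A = 5.72 in², x = 2.6 in, Ī = 12.8891 in⁴.
Web: 0.25 × 7.6, A = 1.9 in², x = 2.6 in, Ī = 0.00989583 in⁴.
Top flange: 5.2 × 1.1, A = 5.72 in², x = 2.6 in, Ī = 12.8891 in⁴.
By symmetry the centroid is at mid-width, x̄ = 2.6 in.
All pieces are centred on the vertical centroidal axis, so I = ΣĪ = 25.788 in⁴.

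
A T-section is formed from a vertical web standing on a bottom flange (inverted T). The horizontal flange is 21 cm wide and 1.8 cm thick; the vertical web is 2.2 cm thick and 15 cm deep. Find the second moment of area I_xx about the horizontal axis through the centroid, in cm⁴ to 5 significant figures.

I_xx ≈ 1872.1 cm⁴

Split into non-overlapping primitives; take the origin at the lower-left of the bounding box.
Flange: 21 × 1.8, A = 37.8 cm², y = 0.9 cm, Ī = 10.206 cm⁴.
Web: 2.2 × 15, A = 33 cm², y = 9.3 cm, Ī = 618.75 cm⁴.
Centroid: ȳ = ΣA·y / ΣA = 4.815254 cm.
Transfer each piece to the horizontal axis through the centroid using Ī + A·d² with d = y − 4.815254:
  flange: d = -3.915254 cm → contributes +589.6504 cm⁴
  web: d = 4.484746 cm → contributes +1282.477 cm⁴
Total I = 1872.128 cm⁴.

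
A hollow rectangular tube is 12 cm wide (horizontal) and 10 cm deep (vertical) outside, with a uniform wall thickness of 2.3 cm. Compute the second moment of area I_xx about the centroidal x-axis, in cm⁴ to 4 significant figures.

Treat the section as a set of non-overlapping primitives; coordinates are from the bounding-box lower-left.
Outer rectangle: 12 × 10, A = 120 cm², y = 5 cm, Ī = 1 000 cm⁴.
Inner void (subtracted): 7.4 × 5.4, A = 39.96 cm², y = 5 cm, Ī = 97.1028 cm⁴.
By symmetry the centroid is at mid-height, ȳ = 5 cm.
All pieces are centred on the centroidal x-axis, so I = ΣĪ (holes subtracted) = 902.897 cm⁴.

I_xx ≈ 902.9 cm⁴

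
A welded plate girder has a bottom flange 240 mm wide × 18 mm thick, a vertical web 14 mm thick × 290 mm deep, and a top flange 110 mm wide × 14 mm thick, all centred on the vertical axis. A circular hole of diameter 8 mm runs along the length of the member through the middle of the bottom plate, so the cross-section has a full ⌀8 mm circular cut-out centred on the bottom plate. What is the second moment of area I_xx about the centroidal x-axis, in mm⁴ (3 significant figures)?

I_xx ≈ 1.47 × 10⁸ mm⁴

Treat the section as a set of non-overlapping primitives; coordinates are from the bounding-box lower-left.
Bottom plate: 240 × 18, A = 4 320 mm², y = 9 mm, Ī = 116 640 mm⁴.
Web plate: 14 × 290, A = 4 060 mm², y = 163 mm, Ī = 28 453 833 mm⁴.
Top plate: 110 × 14, A = 1 540 mm², y = 315 mm, Ī = 25 153 mm⁴.
Hole (subtracted): ⌀8, A = 50.265 mm², y = 9 mm, Ī = 201.06 mm⁴.
Centroid: ȳ = ΣA·y / ΣA = 120.1 mm.
Transfer each piece to the centroidal x-axis using Ī + A·d² with d = y − 120.1:
  bottom plate: d = -111.1 mm → contributes +53 434 687 mm⁴
  web plate: d = 42.905 mm → contributes +35 927 575 mm⁴
  top plate: d = 194.9 mm → contributes +58 526 498 mm⁴
  hole: d = -111.1 mm → contributes −620 585 mm⁴
Total I = 147 268 175 mm⁴.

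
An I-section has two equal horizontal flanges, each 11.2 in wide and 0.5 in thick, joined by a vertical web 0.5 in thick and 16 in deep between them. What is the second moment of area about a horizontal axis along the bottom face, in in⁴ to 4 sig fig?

Split into non-overlapping primitives; take the origin at the lower-left of the bounding box.
Bottom flange: 11.2 × 0.5, A = 5.6 in², y = 0.25 in, Ī = 0.116667 in⁴.
Web: 0.5 × 16, A = 8 in², y = 8.5 in, Ī = 170.667 in⁴.
Top flange: 11.2 × 0.5, A = 5.6 in², y = 16.75 in, Ī = 0.116667 in⁴.
Transfer each piece to the bottom edge using Ī + A·d² with d = y − 0:
  bottom flange: d = 0.25 in → contributes +0.466667 in⁴
  web: d = 8.5 in → contributes +748.667 in⁴
  top flange: d = 16.75 in → contributes +1571.27 in⁴
Total I = 2320.4 in⁴.

I_base ≈ 2320 in⁴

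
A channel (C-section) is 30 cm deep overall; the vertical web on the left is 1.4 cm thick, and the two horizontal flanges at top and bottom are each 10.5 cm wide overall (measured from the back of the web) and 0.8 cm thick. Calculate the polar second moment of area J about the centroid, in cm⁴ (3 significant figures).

J ≈ 6660 cm⁴

Decompose the section into non-overlapping parts with the origin at the bottom-left of its bounding rectangle.
Web: 1.4 × 30, A = 42 cm², y = 15 cm, Ī = 3 150 cm⁴.
Top flange (beyond web): 9.1 × 0.8, A = 7.28 cm², y = 29.6 cm, Ī = 0.38827 cm⁴.
Bottom flange (beyond web): 9.1 × 0.8, A = 7.28 cm², y = 0.4 cm, Ī = 0.38827 cm⁴.
By symmetry the centroid is at mid-height, ȳ = 15 cm.
Transfer each piece to the centroidal x-axis using Ī + A·d² with d = y − 15:
  web: d = 0 cm → contributes +3 150 cm⁴
  top flange (beyond web): d = 14.6 cm → contributes +1552.2 cm⁴
  bottom flange (beyond web): d = -14.6 cm → contributes +1552.2 cm⁴
Total I = 6254.4 cm⁴.
For the y-axis: x̄ = 2.0515 cm.
Repeating about the centroidal y-axis gives I_y = 405.34 cm⁴.
Polar second moment: J = I_x + I_y = 6659.7 cm⁴.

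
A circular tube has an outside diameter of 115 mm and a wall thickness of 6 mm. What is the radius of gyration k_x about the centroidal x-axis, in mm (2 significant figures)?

Break the section into simple shapes (no overlaps), measuring from the bottom-left corner of the bounding box.
Outer circle: ⌀115, A = 10 387 mm², y = 57.5 mm, Ī = 8 585 414 mm⁴.
Bore (subtracted): ⌀103, A = 8 332 mm², y = 57.5 mm, Ī = 5 524 828 mm⁴.
By symmetry the centroid is at mid-height, ȳ = 57.5 mm.
All pieces are centred on the centroidal x-axis, so I = ΣĪ (holes subtracted) = 3 060 586 mm⁴.
Radius of gyration: k = √(I/A) = √(3 060 586 / 2 055) = 38.6 mm.

k_x ≈ 39 mm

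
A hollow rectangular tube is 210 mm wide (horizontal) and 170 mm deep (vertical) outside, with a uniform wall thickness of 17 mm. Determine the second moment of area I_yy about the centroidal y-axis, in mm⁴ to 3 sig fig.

Break the section into simple shapes (no overlaps), measuring from the bottom-left corner of the bounding box.
Outer rectangle: 210 × 170, A = 35 700 mm², x = 105 mm, Ī = 131 197 500 mm⁴.
Inner void (subtracted): 176 × 136, A = 23 936 mm², x = 105 mm, Ī = 61 786 795 mm⁴.
By symmetry the centroid is at mid-width, x̄ = 105 mm.
All pieces are centred on the centroidal y-axis, so I = ΣĪ (holes subtracted) = 69 410 705 mm⁴.

I_yy ≈ 6.94 × 10⁷ mm⁴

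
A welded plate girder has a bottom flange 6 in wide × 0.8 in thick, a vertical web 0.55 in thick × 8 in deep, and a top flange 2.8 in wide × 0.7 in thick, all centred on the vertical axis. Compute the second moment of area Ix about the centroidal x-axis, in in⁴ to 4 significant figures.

Ix ≈ 139.6 in⁴

Break the section into simple shapes (no overlaps), measuring from the bottom-left corner of the bounding box.
Bottom plate: 6 × 0.8, A = 4.8 in², y = 0.4 in, Ī = 0.256 in⁴.
Web plate: 0.55 × 8, A = 4.4 in², y = 4.8 in, Ī = 23.4667 in⁴.
Top plate: 2.8 × 0.7, A = 1.96 in², y = 9.15 in, Ī = 0.0800333 in⁴.
Centroid: ȳ = ΣA·y / ΣA = 3.67151 in.
Transfer each piece to the centroidal x-axis using Ī + A·d² with d = y − 3.67151:
  bottom plate: d = -3.27151 in → contributes +51.6292 in⁴
  web plate: d = 1.12849 in → contributes +29.0701 in⁴
  top plate: d = 5.47849 in → contributes +58.9073 in⁴
Total I = 139.607 in⁴.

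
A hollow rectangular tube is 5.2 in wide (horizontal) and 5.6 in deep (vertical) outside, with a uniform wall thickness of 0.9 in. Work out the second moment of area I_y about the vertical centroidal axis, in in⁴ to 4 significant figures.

Split into non-overlapping primitives; take the origin at the lower-left of the bounding box.
Outer rectangle: 5.2 × 5.6, A = 29.12 in², x = 2.6 in, Ī = 65.6171 in⁴.
Inner void (subtracted): 3.4 × 3.8, A = 12.92 in², x = 2.6 in, Ī = 12.4463 in⁴.
By symmetry the centroid is at mid-width, x̄ = 2.6 in.
All pieces are centred on the vertical centroidal axis, so I = ΣĪ (holes subtracted) = 53.1708 in⁴.

I_y ≈ 53.17 in⁴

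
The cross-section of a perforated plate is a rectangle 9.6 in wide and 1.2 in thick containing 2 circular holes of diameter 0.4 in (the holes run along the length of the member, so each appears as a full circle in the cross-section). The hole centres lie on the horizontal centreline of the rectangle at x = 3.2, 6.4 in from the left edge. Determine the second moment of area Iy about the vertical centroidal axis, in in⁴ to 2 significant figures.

Split into non-overlapping primitives; take the origin at the lower-left of the bounding box.
Plate: 9.6 × 1.2, A = 11.52 in², x = 4.8 in, Ī = 88.47 in⁴.
Hole 1 (subtracted): ⌀0.4, A = 0.1257 in², x = 3.2 in, Ī = 0.001257 in⁴.
Hole 2 (subtracted): ⌀0.4, A = 0.1257 in², x = 6.4 in, Ī = 0.001257 in⁴.
By symmetry the centroid is at mid-width, x̄ = 4.8 in.
Transfer each piece to the vertical centroidal axis using Ī + A·d² with d = x − 4.8:
  plate: d = 0 in → contributes +88.47 in⁴
  hole 1: d = -1.6 in → contributes −0.323 in⁴
  hole 2: d = 1.6 in → contributes −0.323 in⁴
Total I = 87.83 in⁴.

Iy ≈ 88 in⁴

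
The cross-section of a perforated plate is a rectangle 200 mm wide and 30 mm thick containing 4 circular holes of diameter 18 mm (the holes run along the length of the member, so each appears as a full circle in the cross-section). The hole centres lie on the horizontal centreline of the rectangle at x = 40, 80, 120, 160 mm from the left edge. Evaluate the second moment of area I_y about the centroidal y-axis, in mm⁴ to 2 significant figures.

I_y ≈ 1.8 × 10⁷ mm⁴

Decompose the section into non-overlapping parts with the origin at the bottom-left of its bounding rectangle.
Plate: 200 × 30, A = 6 000 mm², x = 100 mm, Ī = 20 000 000 mm⁴.
Hole 1 (subtracted): ⌀18, A = 254.5 mm², x = 40 mm, Ī = 5 153 mm⁴.
Hole 2 (subtracted): ⌀18, A = 254.5 mm², x = 80 mm, Ī = 5 153 mm⁴.
Hole 3 (subtracted): ⌀18, A = 254.5 mm², x = 120 mm, Ī = 5 153 mm⁴.
Hole 4 (subtracted): ⌀18, A = 254.5 mm², x = 160 mm, Ī = 5 153 mm⁴.
By symmetry the centroid is at mid-width, x̄ = 100 mm.
Transfer each piece to the centroidal y-axis using Ī + A·d² with d = x − 100:
  plate: d = 0 mm → contributes +20 000 000 mm⁴
  hole 1: d = -60 mm → contributes −921 241 mm⁴
  hole 2: d = -20 mm → contributes −106 941 mm⁴
  hole 3: d = 20 mm → contributes −106 941 mm⁴
  hole 4: d = 60 mm → contributes −921 241 mm⁴
Total I = 17 943 636 mm⁴.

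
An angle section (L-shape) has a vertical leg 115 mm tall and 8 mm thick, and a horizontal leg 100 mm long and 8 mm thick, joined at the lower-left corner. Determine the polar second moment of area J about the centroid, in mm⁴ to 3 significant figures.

Treat the section as a set of non-overlapping primitives; coordinates are from the bounding-box lower-left.
Vertical leg: 8 × 115, A = 920 mm², y = 57.5 mm, Ī = 1 013 917 mm⁴.
Horizontal leg (remainder): 92 × 8, A = 736 mm², y = 4 mm, Ī = 3925.3 mm⁴.
Centroid: ȳ = ΣA·y / ΣA = 33.722 mm.
Transfer each piece to the centroidal x-axis using Ī + A·d² with d = y − 33.722:
  vertical leg: d = 23.778 mm → contributes +1 534 069 mm⁴
  horizontal leg (remainder): d = -29.722 mm → contributes +654 115 mm⁴
Total I = 2 188 184 mm⁴.
For the y-axis: x̄ = 26.222 mm.
Repeating about the centroidal y-axis gives I_y = 1 546 254 mm⁴.
Polar second moment: J = I_x + I_y = 3 734 438 mm⁴.

J ≈ 3.73 × 10⁶ mm⁴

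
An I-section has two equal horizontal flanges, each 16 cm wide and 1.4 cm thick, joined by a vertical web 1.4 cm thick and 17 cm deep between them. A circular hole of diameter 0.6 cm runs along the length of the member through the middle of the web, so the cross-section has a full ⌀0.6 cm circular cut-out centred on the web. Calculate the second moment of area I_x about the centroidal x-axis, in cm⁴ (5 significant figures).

I_x ≈ 4372.4 cm⁴

Break the section into simple shapes (no overlaps), measuring from the bottom-left corner of the bounding box.
Bottom flange: 16 × 1.4, A = 22.4 cm², y = 0.7 cm, Ī = 3.658667 cm⁴.
Web: 1.4 × 17, A = 23.8 cm², y = 9.9 cm, Ī = 573.1833 cm⁴.
Top flange: 16 × 1.4, A = 22.4 cm², y = 19.1 cm, Ī = 3.658667 cm⁴.
Hole (subtracted): ⌀0.6, A = 0.2827433 cm², y = 9.9 cm, Ī = 0.006361725 cm⁴.
By symmetry the centroid is at mid-height, ȳ = 9.9 cm.
Transfer each piece to the centroidal x-axis using Ī + A·d² with d = y − 9.9:
  bottom flange: d = -9.2 cm → contributes +1899.595 cm⁴
  web: d = 0 cm → contributes +573.1833 cm⁴
  top flange: d = 9.2 cm → contributes +1899.595 cm⁴
  hole: d = 0 cm → contributes −0.006361725 cm⁴
Total I = 4372.366 cm⁴.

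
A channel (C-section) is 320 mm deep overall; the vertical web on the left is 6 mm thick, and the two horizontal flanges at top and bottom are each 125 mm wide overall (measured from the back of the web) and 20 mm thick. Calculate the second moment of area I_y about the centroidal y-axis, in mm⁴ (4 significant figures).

Treat the section as a set of non-overlapping primitives; coordinates are from the bounding-box lower-left.
Web: 6 × 320, A = 1 920 mm², x = 3 mm, Ī = 5 760 mm⁴.
Top flange (beyond web): 119 × 20, A = 2 380 mm², x = 65.5 mm, Ī = 2 808 598 mm⁴.
Bottom flange (beyond web): 119 × 20, A = 2 380 mm², x = 65.5 mm, Ī = 2 808 598 mm⁴.
Centroid: x̄ = ΣA·x / ΣA = 47.5359 mm.
Transfer each piece to the centroidal y-axis using Ī + A·d² with d = x − 47.5359:
  web: d = -44.5359 mm → contributes +3 813 982 mm⁴
  top flange (beyond web): d = 17.9641 mm → contributes +3 576 643 mm⁴
  bottom flange (beyond web): d = 17.9641 mm → contributes +3 576 643 mm⁴
Total I = 10 967 268 mm⁴.

I_y ≈ 1.097 × 10⁷ mm⁴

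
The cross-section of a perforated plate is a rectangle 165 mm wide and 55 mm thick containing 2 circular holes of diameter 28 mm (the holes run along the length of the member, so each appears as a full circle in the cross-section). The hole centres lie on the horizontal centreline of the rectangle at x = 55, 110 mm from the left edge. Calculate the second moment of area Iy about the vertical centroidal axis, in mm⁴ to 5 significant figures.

Split into non-overlapping primitives; take the origin at the lower-left of the bounding box.
Plate: 165 × 55, A = 9 075 mm², x = 82.5 mm, Ī = 20 588 906 mm⁴.
Hole 1 (subtracted): ⌀28, A = 615.7522 mm², x = 55 mm, Ī = 30171.86 mm⁴.
Hole 2 (subtracted): ⌀28, A = 615.7522 mm², x = 110 mm, Ī = 30171.86 mm⁴.
By symmetry the centroid is at mid-width, x̄ = 82.5 mm.
Transfer each piece to the vertical centroidal axis using Ī + A·d² with d = x − 82.5:
  plate: d = 0 mm → contributes +20 588 906 mm⁴
  hole 1: d = -27.5 mm → contributes −495834.4 mm⁴
  hole 2: d = 27.5 mm → contributes −495834.4 mm⁴
Total I = 19 597 237 mm⁴.

Iy ≈ 1.9597 × 10⁷ mm⁴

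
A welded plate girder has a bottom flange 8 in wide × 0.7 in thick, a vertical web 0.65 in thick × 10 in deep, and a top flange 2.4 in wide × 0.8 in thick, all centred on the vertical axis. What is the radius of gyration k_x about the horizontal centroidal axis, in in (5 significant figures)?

k_x ≈ 4.1666 in

Decompose the section into non-overlapping parts with the origin at the bottom-left of its bounding rectangle.
Bottom plate: 8 × 0.7, A = 5.6 in², y = 0.35 in, Ī = 0.2286667 in⁴.
Web plate: 0.65 × 10, A = 6.5 in², y = 5.7 in, Ī = 54.16667 in⁴.
Top plate: 2.4 × 0.8, A = 1.92 in², y = 11.1 in, Ī = 0.1024 in⁴.
Centroid: ȳ = ΣA·y / ΣA = 4.302568 in.
Transfer each piece to the horizontal centroidal axis using Ī + A·d² with d = y − 4.302568:
  bottom plate: d = -3.952568 in → contributes +87.7163 in⁴
  web plate: d = 1.397432 in → contributes +66.85998 in⁴
  top plate: d = 6.797432 in → contributes +88.81616 in⁴
Total I = 243.3924 in⁴.
Radius of gyration: k = √(I/A) = √(243.3924 / 14.02) = 4.166578 in.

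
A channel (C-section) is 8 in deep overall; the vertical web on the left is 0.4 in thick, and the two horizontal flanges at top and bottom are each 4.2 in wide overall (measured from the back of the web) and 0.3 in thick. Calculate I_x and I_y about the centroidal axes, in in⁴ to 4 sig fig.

Break the section into simple shapes (no overlaps), measuring from the bottom-left corner of the bounding box.
Web: 0.4 × 8, A = 3.2 in², y = 4 in, Ī = 17.0667 in⁴.
Top flange (beyond web): 3.8 × 0.3, A = 1.14 in², y = 7.85 in, Ī = 0.00855 in⁴.
Bottom flange (beyond web): 3.8 × 0.3, A = 1.14 in², y = 0.15 in, Ī = 0.00855 in⁴.
By symmetry the centroid is at mid-height, ȳ = 4 in.
Transfer each piece to the centroidal x-axis using Ī + A·d² with d = y − 4:
  web: d = 0 in → contributes +17.0667 in⁴
  top flange (beyond web): d = 3.85 in → contributes +16.9062 in⁴
  bottom flange (beyond web): d = -3.85 in → contributes +16.9062 in⁴
Total I = 50.8791 in⁴.
For the y-axis: x̄ = 1.07372 in.
Repeating about the centroidal y-axis gives I_y = 8.65768 in⁴.

I_x ≈ 50.88 in⁴, I_y ≈ 8.658 in⁴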